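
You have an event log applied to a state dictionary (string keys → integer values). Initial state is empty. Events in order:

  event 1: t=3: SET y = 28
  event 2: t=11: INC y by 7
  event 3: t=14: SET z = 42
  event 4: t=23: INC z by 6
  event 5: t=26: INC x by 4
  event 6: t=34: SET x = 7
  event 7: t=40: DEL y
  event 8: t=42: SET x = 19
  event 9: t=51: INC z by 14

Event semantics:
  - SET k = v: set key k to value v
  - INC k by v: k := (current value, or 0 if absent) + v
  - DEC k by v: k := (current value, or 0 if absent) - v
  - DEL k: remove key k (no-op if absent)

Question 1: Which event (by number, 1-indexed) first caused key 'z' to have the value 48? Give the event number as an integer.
Answer: 4

Derivation:
Looking for first event where z becomes 48:
  event 3: z = 42
  event 4: z 42 -> 48  <-- first match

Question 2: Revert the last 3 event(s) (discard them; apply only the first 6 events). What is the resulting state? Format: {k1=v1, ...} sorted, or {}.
Answer: {x=7, y=35, z=48}

Derivation:
Keep first 6 events (discard last 3):
  after event 1 (t=3: SET y = 28): {y=28}
  after event 2 (t=11: INC y by 7): {y=35}
  after event 3 (t=14: SET z = 42): {y=35, z=42}
  after event 4 (t=23: INC z by 6): {y=35, z=48}
  after event 5 (t=26: INC x by 4): {x=4, y=35, z=48}
  after event 6 (t=34: SET x = 7): {x=7, y=35, z=48}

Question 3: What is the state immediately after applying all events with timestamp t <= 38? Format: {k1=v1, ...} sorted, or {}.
Apply events with t <= 38 (6 events):
  after event 1 (t=3: SET y = 28): {y=28}
  after event 2 (t=11: INC y by 7): {y=35}
  after event 3 (t=14: SET z = 42): {y=35, z=42}
  after event 4 (t=23: INC z by 6): {y=35, z=48}
  after event 5 (t=26: INC x by 4): {x=4, y=35, z=48}
  after event 6 (t=34: SET x = 7): {x=7, y=35, z=48}

Answer: {x=7, y=35, z=48}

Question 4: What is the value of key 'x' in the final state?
Track key 'x' through all 9 events:
  event 1 (t=3: SET y = 28): x unchanged
  event 2 (t=11: INC y by 7): x unchanged
  event 3 (t=14: SET z = 42): x unchanged
  event 4 (t=23: INC z by 6): x unchanged
  event 5 (t=26: INC x by 4): x (absent) -> 4
  event 6 (t=34: SET x = 7): x 4 -> 7
  event 7 (t=40: DEL y): x unchanged
  event 8 (t=42: SET x = 19): x 7 -> 19
  event 9 (t=51: INC z by 14): x unchanged
Final: x = 19

Answer: 19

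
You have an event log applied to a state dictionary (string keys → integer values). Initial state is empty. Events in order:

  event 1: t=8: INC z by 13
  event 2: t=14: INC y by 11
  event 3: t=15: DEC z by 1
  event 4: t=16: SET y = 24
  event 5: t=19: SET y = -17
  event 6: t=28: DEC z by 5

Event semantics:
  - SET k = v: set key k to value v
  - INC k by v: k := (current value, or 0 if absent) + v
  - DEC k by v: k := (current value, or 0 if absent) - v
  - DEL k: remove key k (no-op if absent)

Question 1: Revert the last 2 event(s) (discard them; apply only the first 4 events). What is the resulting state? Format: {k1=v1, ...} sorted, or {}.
Answer: {y=24, z=12}

Derivation:
Keep first 4 events (discard last 2):
  after event 1 (t=8: INC z by 13): {z=13}
  after event 2 (t=14: INC y by 11): {y=11, z=13}
  after event 3 (t=15: DEC z by 1): {y=11, z=12}
  after event 4 (t=16: SET y = 24): {y=24, z=12}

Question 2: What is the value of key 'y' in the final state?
Answer: -17

Derivation:
Track key 'y' through all 6 events:
  event 1 (t=8: INC z by 13): y unchanged
  event 2 (t=14: INC y by 11): y (absent) -> 11
  event 3 (t=15: DEC z by 1): y unchanged
  event 4 (t=16: SET y = 24): y 11 -> 24
  event 5 (t=19: SET y = -17): y 24 -> -17
  event 6 (t=28: DEC z by 5): y unchanged
Final: y = -17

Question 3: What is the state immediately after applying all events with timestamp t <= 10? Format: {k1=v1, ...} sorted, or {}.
Answer: {z=13}

Derivation:
Apply events with t <= 10 (1 events):
  after event 1 (t=8: INC z by 13): {z=13}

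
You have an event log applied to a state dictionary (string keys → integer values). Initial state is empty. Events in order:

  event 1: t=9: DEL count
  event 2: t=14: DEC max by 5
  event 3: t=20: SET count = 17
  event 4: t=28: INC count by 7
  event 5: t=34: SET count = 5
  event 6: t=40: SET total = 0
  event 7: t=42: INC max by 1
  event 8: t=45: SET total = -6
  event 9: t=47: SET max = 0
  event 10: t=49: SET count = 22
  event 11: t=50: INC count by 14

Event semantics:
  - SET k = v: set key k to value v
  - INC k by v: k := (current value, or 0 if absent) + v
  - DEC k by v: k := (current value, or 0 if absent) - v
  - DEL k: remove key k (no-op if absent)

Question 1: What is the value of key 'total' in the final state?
Answer: -6

Derivation:
Track key 'total' through all 11 events:
  event 1 (t=9: DEL count): total unchanged
  event 2 (t=14: DEC max by 5): total unchanged
  event 3 (t=20: SET count = 17): total unchanged
  event 4 (t=28: INC count by 7): total unchanged
  event 5 (t=34: SET count = 5): total unchanged
  event 6 (t=40: SET total = 0): total (absent) -> 0
  event 7 (t=42: INC max by 1): total unchanged
  event 8 (t=45: SET total = -6): total 0 -> -6
  event 9 (t=47: SET max = 0): total unchanged
  event 10 (t=49: SET count = 22): total unchanged
  event 11 (t=50: INC count by 14): total unchanged
Final: total = -6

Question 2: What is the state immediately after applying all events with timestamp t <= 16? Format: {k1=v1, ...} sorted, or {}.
Answer: {max=-5}

Derivation:
Apply events with t <= 16 (2 events):
  after event 1 (t=9: DEL count): {}
  after event 2 (t=14: DEC max by 5): {max=-5}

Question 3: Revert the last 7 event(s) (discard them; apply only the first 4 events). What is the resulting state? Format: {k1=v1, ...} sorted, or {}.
Answer: {count=24, max=-5}

Derivation:
Keep first 4 events (discard last 7):
  after event 1 (t=9: DEL count): {}
  after event 2 (t=14: DEC max by 5): {max=-5}
  after event 3 (t=20: SET count = 17): {count=17, max=-5}
  after event 4 (t=28: INC count by 7): {count=24, max=-5}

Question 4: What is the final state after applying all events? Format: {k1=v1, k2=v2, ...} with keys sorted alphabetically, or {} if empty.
  after event 1 (t=9: DEL count): {}
  after event 2 (t=14: DEC max by 5): {max=-5}
  after event 3 (t=20: SET count = 17): {count=17, max=-5}
  after event 4 (t=28: INC count by 7): {count=24, max=-5}
  after event 5 (t=34: SET count = 5): {count=5, max=-5}
  after event 6 (t=40: SET total = 0): {count=5, max=-5, total=0}
  after event 7 (t=42: INC max by 1): {count=5, max=-4, total=0}
  after event 8 (t=45: SET total = -6): {count=5, max=-4, total=-6}
  after event 9 (t=47: SET max = 0): {count=5, max=0, total=-6}
  after event 10 (t=49: SET count = 22): {count=22, max=0, total=-6}
  after event 11 (t=50: INC count by 14): {count=36, max=0, total=-6}

Answer: {count=36, max=0, total=-6}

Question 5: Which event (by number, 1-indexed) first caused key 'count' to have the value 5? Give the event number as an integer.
Looking for first event where count becomes 5:
  event 3: count = 17
  event 4: count = 24
  event 5: count 24 -> 5  <-- first match

Answer: 5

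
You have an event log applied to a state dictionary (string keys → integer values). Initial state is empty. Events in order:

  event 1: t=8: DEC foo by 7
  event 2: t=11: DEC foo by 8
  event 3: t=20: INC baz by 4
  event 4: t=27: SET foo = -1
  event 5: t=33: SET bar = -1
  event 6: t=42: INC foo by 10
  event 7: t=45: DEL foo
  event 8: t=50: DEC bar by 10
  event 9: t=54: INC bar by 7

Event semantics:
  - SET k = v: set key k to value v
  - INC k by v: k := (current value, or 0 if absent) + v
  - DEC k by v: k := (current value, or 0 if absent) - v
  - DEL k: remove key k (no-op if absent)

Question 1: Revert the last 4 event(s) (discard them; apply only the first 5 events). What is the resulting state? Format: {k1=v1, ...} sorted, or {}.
Keep first 5 events (discard last 4):
  after event 1 (t=8: DEC foo by 7): {foo=-7}
  after event 2 (t=11: DEC foo by 8): {foo=-15}
  after event 3 (t=20: INC baz by 4): {baz=4, foo=-15}
  after event 4 (t=27: SET foo = -1): {baz=4, foo=-1}
  after event 5 (t=33: SET bar = -1): {bar=-1, baz=4, foo=-1}

Answer: {bar=-1, baz=4, foo=-1}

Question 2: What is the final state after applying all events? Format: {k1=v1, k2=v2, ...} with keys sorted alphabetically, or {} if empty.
  after event 1 (t=8: DEC foo by 7): {foo=-7}
  after event 2 (t=11: DEC foo by 8): {foo=-15}
  after event 3 (t=20: INC baz by 4): {baz=4, foo=-15}
  after event 4 (t=27: SET foo = -1): {baz=4, foo=-1}
  after event 5 (t=33: SET bar = -1): {bar=-1, baz=4, foo=-1}
  after event 6 (t=42: INC foo by 10): {bar=-1, baz=4, foo=9}
  after event 7 (t=45: DEL foo): {bar=-1, baz=4}
  after event 8 (t=50: DEC bar by 10): {bar=-11, baz=4}
  after event 9 (t=54: INC bar by 7): {bar=-4, baz=4}

Answer: {bar=-4, baz=4}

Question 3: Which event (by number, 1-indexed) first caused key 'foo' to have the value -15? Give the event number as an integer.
Answer: 2

Derivation:
Looking for first event where foo becomes -15:
  event 1: foo = -7
  event 2: foo -7 -> -15  <-- first match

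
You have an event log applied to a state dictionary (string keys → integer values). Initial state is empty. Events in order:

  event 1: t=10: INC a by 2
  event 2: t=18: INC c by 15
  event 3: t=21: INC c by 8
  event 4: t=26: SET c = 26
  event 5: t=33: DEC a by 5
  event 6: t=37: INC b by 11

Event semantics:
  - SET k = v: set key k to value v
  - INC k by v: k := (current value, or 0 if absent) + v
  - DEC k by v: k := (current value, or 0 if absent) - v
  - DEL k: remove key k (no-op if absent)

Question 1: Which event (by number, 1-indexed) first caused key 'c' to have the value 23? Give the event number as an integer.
Answer: 3

Derivation:
Looking for first event where c becomes 23:
  event 2: c = 15
  event 3: c 15 -> 23  <-- first match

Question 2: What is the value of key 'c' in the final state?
Answer: 26

Derivation:
Track key 'c' through all 6 events:
  event 1 (t=10: INC a by 2): c unchanged
  event 2 (t=18: INC c by 15): c (absent) -> 15
  event 3 (t=21: INC c by 8): c 15 -> 23
  event 4 (t=26: SET c = 26): c 23 -> 26
  event 5 (t=33: DEC a by 5): c unchanged
  event 6 (t=37: INC b by 11): c unchanged
Final: c = 26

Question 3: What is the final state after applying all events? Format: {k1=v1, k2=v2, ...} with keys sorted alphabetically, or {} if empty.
Answer: {a=-3, b=11, c=26}

Derivation:
  after event 1 (t=10: INC a by 2): {a=2}
  after event 2 (t=18: INC c by 15): {a=2, c=15}
  after event 3 (t=21: INC c by 8): {a=2, c=23}
  after event 4 (t=26: SET c = 26): {a=2, c=26}
  after event 5 (t=33: DEC a by 5): {a=-3, c=26}
  after event 6 (t=37: INC b by 11): {a=-3, b=11, c=26}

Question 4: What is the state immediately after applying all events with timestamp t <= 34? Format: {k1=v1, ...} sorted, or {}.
Answer: {a=-3, c=26}

Derivation:
Apply events with t <= 34 (5 events):
  after event 1 (t=10: INC a by 2): {a=2}
  after event 2 (t=18: INC c by 15): {a=2, c=15}
  after event 3 (t=21: INC c by 8): {a=2, c=23}
  after event 4 (t=26: SET c = 26): {a=2, c=26}
  after event 5 (t=33: DEC a by 5): {a=-3, c=26}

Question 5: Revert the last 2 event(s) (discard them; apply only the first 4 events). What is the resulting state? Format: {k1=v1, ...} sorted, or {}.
Answer: {a=2, c=26}

Derivation:
Keep first 4 events (discard last 2):
  after event 1 (t=10: INC a by 2): {a=2}
  after event 2 (t=18: INC c by 15): {a=2, c=15}
  after event 3 (t=21: INC c by 8): {a=2, c=23}
  after event 4 (t=26: SET c = 26): {a=2, c=26}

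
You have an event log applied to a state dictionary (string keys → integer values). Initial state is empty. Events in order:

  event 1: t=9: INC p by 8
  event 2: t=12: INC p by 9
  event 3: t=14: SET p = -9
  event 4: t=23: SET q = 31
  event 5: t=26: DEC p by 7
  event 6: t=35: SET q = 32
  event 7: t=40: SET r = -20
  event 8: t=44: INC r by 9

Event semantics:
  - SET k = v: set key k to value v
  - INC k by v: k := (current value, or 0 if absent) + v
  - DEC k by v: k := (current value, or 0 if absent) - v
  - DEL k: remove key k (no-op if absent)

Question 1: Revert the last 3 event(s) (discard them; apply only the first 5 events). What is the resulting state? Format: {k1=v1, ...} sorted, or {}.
Answer: {p=-16, q=31}

Derivation:
Keep first 5 events (discard last 3):
  after event 1 (t=9: INC p by 8): {p=8}
  after event 2 (t=12: INC p by 9): {p=17}
  after event 3 (t=14: SET p = -9): {p=-9}
  after event 4 (t=23: SET q = 31): {p=-9, q=31}
  after event 5 (t=26: DEC p by 7): {p=-16, q=31}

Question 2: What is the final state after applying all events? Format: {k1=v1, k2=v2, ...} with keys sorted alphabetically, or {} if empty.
Answer: {p=-16, q=32, r=-11}

Derivation:
  after event 1 (t=9: INC p by 8): {p=8}
  after event 2 (t=12: INC p by 9): {p=17}
  after event 3 (t=14: SET p = -9): {p=-9}
  after event 4 (t=23: SET q = 31): {p=-9, q=31}
  after event 5 (t=26: DEC p by 7): {p=-16, q=31}
  after event 6 (t=35: SET q = 32): {p=-16, q=32}
  after event 7 (t=40: SET r = -20): {p=-16, q=32, r=-20}
  after event 8 (t=44: INC r by 9): {p=-16, q=32, r=-11}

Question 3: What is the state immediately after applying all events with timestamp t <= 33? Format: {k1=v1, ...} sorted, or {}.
Answer: {p=-16, q=31}

Derivation:
Apply events with t <= 33 (5 events):
  after event 1 (t=9: INC p by 8): {p=8}
  after event 2 (t=12: INC p by 9): {p=17}
  after event 3 (t=14: SET p = -9): {p=-9}
  after event 4 (t=23: SET q = 31): {p=-9, q=31}
  after event 5 (t=26: DEC p by 7): {p=-16, q=31}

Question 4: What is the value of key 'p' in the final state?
Track key 'p' through all 8 events:
  event 1 (t=9: INC p by 8): p (absent) -> 8
  event 2 (t=12: INC p by 9): p 8 -> 17
  event 3 (t=14: SET p = -9): p 17 -> -9
  event 4 (t=23: SET q = 31): p unchanged
  event 5 (t=26: DEC p by 7): p -9 -> -16
  event 6 (t=35: SET q = 32): p unchanged
  event 7 (t=40: SET r = -20): p unchanged
  event 8 (t=44: INC r by 9): p unchanged
Final: p = -16

Answer: -16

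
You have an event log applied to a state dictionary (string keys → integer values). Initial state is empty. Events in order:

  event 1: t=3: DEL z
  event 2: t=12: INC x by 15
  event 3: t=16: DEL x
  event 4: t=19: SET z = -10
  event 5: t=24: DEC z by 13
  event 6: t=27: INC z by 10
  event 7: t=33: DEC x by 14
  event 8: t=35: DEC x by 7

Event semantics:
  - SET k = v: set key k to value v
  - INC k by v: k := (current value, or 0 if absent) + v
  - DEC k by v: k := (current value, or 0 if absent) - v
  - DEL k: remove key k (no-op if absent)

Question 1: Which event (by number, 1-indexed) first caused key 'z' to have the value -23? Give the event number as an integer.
Answer: 5

Derivation:
Looking for first event where z becomes -23:
  event 4: z = -10
  event 5: z -10 -> -23  <-- first match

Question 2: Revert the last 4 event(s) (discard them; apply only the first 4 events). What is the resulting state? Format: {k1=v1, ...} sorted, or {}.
Answer: {z=-10}

Derivation:
Keep first 4 events (discard last 4):
  after event 1 (t=3: DEL z): {}
  after event 2 (t=12: INC x by 15): {x=15}
  after event 3 (t=16: DEL x): {}
  after event 4 (t=19: SET z = -10): {z=-10}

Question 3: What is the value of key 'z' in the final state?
Track key 'z' through all 8 events:
  event 1 (t=3: DEL z): z (absent) -> (absent)
  event 2 (t=12: INC x by 15): z unchanged
  event 3 (t=16: DEL x): z unchanged
  event 4 (t=19: SET z = -10): z (absent) -> -10
  event 5 (t=24: DEC z by 13): z -10 -> -23
  event 6 (t=27: INC z by 10): z -23 -> -13
  event 7 (t=33: DEC x by 14): z unchanged
  event 8 (t=35: DEC x by 7): z unchanged
Final: z = -13

Answer: -13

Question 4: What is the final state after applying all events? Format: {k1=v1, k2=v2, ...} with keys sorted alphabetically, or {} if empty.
  after event 1 (t=3: DEL z): {}
  after event 2 (t=12: INC x by 15): {x=15}
  after event 3 (t=16: DEL x): {}
  after event 4 (t=19: SET z = -10): {z=-10}
  after event 5 (t=24: DEC z by 13): {z=-23}
  after event 6 (t=27: INC z by 10): {z=-13}
  after event 7 (t=33: DEC x by 14): {x=-14, z=-13}
  after event 8 (t=35: DEC x by 7): {x=-21, z=-13}

Answer: {x=-21, z=-13}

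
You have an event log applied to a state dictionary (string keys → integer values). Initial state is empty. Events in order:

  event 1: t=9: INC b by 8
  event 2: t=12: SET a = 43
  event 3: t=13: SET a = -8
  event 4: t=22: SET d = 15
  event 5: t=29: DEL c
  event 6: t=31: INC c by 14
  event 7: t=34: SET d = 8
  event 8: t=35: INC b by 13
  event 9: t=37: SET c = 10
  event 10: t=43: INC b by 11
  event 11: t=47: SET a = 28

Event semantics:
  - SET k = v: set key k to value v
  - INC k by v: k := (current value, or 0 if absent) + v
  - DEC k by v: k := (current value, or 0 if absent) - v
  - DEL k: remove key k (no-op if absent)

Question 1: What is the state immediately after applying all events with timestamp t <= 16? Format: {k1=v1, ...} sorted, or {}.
Apply events with t <= 16 (3 events):
  after event 1 (t=9: INC b by 8): {b=8}
  after event 2 (t=12: SET a = 43): {a=43, b=8}
  after event 3 (t=13: SET a = -8): {a=-8, b=8}

Answer: {a=-8, b=8}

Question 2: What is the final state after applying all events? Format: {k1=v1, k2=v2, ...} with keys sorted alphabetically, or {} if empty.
  after event 1 (t=9: INC b by 8): {b=8}
  after event 2 (t=12: SET a = 43): {a=43, b=8}
  after event 3 (t=13: SET a = -8): {a=-8, b=8}
  after event 4 (t=22: SET d = 15): {a=-8, b=8, d=15}
  after event 5 (t=29: DEL c): {a=-8, b=8, d=15}
  after event 6 (t=31: INC c by 14): {a=-8, b=8, c=14, d=15}
  after event 7 (t=34: SET d = 8): {a=-8, b=8, c=14, d=8}
  after event 8 (t=35: INC b by 13): {a=-8, b=21, c=14, d=8}
  after event 9 (t=37: SET c = 10): {a=-8, b=21, c=10, d=8}
  after event 10 (t=43: INC b by 11): {a=-8, b=32, c=10, d=8}
  after event 11 (t=47: SET a = 28): {a=28, b=32, c=10, d=8}

Answer: {a=28, b=32, c=10, d=8}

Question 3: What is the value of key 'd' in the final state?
Answer: 8

Derivation:
Track key 'd' through all 11 events:
  event 1 (t=9: INC b by 8): d unchanged
  event 2 (t=12: SET a = 43): d unchanged
  event 3 (t=13: SET a = -8): d unchanged
  event 4 (t=22: SET d = 15): d (absent) -> 15
  event 5 (t=29: DEL c): d unchanged
  event 6 (t=31: INC c by 14): d unchanged
  event 7 (t=34: SET d = 8): d 15 -> 8
  event 8 (t=35: INC b by 13): d unchanged
  event 9 (t=37: SET c = 10): d unchanged
  event 10 (t=43: INC b by 11): d unchanged
  event 11 (t=47: SET a = 28): d unchanged
Final: d = 8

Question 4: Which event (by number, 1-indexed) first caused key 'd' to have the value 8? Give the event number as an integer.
Looking for first event where d becomes 8:
  event 4: d = 15
  event 5: d = 15
  event 6: d = 15
  event 7: d 15 -> 8  <-- first match

Answer: 7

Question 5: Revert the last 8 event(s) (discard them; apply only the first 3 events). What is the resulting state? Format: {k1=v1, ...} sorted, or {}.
Keep first 3 events (discard last 8):
  after event 1 (t=9: INC b by 8): {b=8}
  after event 2 (t=12: SET a = 43): {a=43, b=8}
  after event 3 (t=13: SET a = -8): {a=-8, b=8}

Answer: {a=-8, b=8}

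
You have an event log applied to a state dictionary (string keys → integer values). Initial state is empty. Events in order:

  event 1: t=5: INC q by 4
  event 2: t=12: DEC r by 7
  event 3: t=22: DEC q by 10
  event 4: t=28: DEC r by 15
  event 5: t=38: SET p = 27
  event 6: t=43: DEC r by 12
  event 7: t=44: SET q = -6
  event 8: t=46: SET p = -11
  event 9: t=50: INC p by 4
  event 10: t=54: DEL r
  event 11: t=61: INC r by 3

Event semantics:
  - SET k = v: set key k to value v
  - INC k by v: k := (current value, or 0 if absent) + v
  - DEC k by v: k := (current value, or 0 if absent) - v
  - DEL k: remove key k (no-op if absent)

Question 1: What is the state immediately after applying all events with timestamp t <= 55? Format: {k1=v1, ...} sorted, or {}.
Apply events with t <= 55 (10 events):
  after event 1 (t=5: INC q by 4): {q=4}
  after event 2 (t=12: DEC r by 7): {q=4, r=-7}
  after event 3 (t=22: DEC q by 10): {q=-6, r=-7}
  after event 4 (t=28: DEC r by 15): {q=-6, r=-22}
  after event 5 (t=38: SET p = 27): {p=27, q=-6, r=-22}
  after event 6 (t=43: DEC r by 12): {p=27, q=-6, r=-34}
  after event 7 (t=44: SET q = -6): {p=27, q=-6, r=-34}
  after event 8 (t=46: SET p = -11): {p=-11, q=-6, r=-34}
  after event 9 (t=50: INC p by 4): {p=-7, q=-6, r=-34}
  after event 10 (t=54: DEL r): {p=-7, q=-6}

Answer: {p=-7, q=-6}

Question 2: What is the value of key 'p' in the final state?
Answer: -7

Derivation:
Track key 'p' through all 11 events:
  event 1 (t=5: INC q by 4): p unchanged
  event 2 (t=12: DEC r by 7): p unchanged
  event 3 (t=22: DEC q by 10): p unchanged
  event 4 (t=28: DEC r by 15): p unchanged
  event 5 (t=38: SET p = 27): p (absent) -> 27
  event 6 (t=43: DEC r by 12): p unchanged
  event 7 (t=44: SET q = -6): p unchanged
  event 8 (t=46: SET p = -11): p 27 -> -11
  event 9 (t=50: INC p by 4): p -11 -> -7
  event 10 (t=54: DEL r): p unchanged
  event 11 (t=61: INC r by 3): p unchanged
Final: p = -7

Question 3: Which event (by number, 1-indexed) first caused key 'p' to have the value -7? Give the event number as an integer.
Looking for first event where p becomes -7:
  event 5: p = 27
  event 6: p = 27
  event 7: p = 27
  event 8: p = -11
  event 9: p -11 -> -7  <-- first match

Answer: 9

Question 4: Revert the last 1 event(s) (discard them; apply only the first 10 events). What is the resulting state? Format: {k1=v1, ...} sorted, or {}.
Keep first 10 events (discard last 1):
  after event 1 (t=5: INC q by 4): {q=4}
  after event 2 (t=12: DEC r by 7): {q=4, r=-7}
  after event 3 (t=22: DEC q by 10): {q=-6, r=-7}
  after event 4 (t=28: DEC r by 15): {q=-6, r=-22}
  after event 5 (t=38: SET p = 27): {p=27, q=-6, r=-22}
  after event 6 (t=43: DEC r by 12): {p=27, q=-6, r=-34}
  after event 7 (t=44: SET q = -6): {p=27, q=-6, r=-34}
  after event 8 (t=46: SET p = -11): {p=-11, q=-6, r=-34}
  after event 9 (t=50: INC p by 4): {p=-7, q=-6, r=-34}
  after event 10 (t=54: DEL r): {p=-7, q=-6}

Answer: {p=-7, q=-6}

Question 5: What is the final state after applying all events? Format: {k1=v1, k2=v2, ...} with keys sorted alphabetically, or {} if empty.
  after event 1 (t=5: INC q by 4): {q=4}
  after event 2 (t=12: DEC r by 7): {q=4, r=-7}
  after event 3 (t=22: DEC q by 10): {q=-6, r=-7}
  after event 4 (t=28: DEC r by 15): {q=-6, r=-22}
  after event 5 (t=38: SET p = 27): {p=27, q=-6, r=-22}
  after event 6 (t=43: DEC r by 12): {p=27, q=-6, r=-34}
  after event 7 (t=44: SET q = -6): {p=27, q=-6, r=-34}
  after event 8 (t=46: SET p = -11): {p=-11, q=-6, r=-34}
  after event 9 (t=50: INC p by 4): {p=-7, q=-6, r=-34}
  after event 10 (t=54: DEL r): {p=-7, q=-6}
  after event 11 (t=61: INC r by 3): {p=-7, q=-6, r=3}

Answer: {p=-7, q=-6, r=3}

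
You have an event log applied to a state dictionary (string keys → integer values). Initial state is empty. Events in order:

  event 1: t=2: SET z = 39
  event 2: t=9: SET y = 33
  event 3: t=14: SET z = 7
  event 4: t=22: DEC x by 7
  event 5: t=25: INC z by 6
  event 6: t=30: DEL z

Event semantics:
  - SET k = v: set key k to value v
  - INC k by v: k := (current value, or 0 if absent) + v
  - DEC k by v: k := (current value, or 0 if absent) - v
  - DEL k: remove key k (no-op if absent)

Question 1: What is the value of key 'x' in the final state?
Answer: -7

Derivation:
Track key 'x' through all 6 events:
  event 1 (t=2: SET z = 39): x unchanged
  event 2 (t=9: SET y = 33): x unchanged
  event 3 (t=14: SET z = 7): x unchanged
  event 4 (t=22: DEC x by 7): x (absent) -> -7
  event 5 (t=25: INC z by 6): x unchanged
  event 6 (t=30: DEL z): x unchanged
Final: x = -7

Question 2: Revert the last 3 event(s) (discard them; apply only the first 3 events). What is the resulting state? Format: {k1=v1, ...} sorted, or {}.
Keep first 3 events (discard last 3):
  after event 1 (t=2: SET z = 39): {z=39}
  after event 2 (t=9: SET y = 33): {y=33, z=39}
  after event 3 (t=14: SET z = 7): {y=33, z=7}

Answer: {y=33, z=7}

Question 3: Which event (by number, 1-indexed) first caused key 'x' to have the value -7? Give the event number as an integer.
Looking for first event where x becomes -7:
  event 4: x (absent) -> -7  <-- first match

Answer: 4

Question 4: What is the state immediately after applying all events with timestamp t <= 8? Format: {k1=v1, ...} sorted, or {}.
Answer: {z=39}

Derivation:
Apply events with t <= 8 (1 events):
  after event 1 (t=2: SET z = 39): {z=39}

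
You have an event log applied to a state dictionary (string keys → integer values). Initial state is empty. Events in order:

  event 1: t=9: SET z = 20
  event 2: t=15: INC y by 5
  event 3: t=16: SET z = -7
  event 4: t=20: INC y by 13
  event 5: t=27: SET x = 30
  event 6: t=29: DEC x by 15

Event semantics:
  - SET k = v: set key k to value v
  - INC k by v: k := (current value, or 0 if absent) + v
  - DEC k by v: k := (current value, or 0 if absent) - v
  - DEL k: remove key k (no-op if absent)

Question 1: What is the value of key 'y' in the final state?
Answer: 18

Derivation:
Track key 'y' through all 6 events:
  event 1 (t=9: SET z = 20): y unchanged
  event 2 (t=15: INC y by 5): y (absent) -> 5
  event 3 (t=16: SET z = -7): y unchanged
  event 4 (t=20: INC y by 13): y 5 -> 18
  event 5 (t=27: SET x = 30): y unchanged
  event 6 (t=29: DEC x by 15): y unchanged
Final: y = 18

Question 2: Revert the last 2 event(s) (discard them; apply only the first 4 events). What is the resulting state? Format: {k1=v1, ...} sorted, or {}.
Answer: {y=18, z=-7}

Derivation:
Keep first 4 events (discard last 2):
  after event 1 (t=9: SET z = 20): {z=20}
  after event 2 (t=15: INC y by 5): {y=5, z=20}
  after event 3 (t=16: SET z = -7): {y=5, z=-7}
  after event 4 (t=20: INC y by 13): {y=18, z=-7}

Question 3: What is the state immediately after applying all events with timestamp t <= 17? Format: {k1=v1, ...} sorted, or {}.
Apply events with t <= 17 (3 events):
  after event 1 (t=9: SET z = 20): {z=20}
  after event 2 (t=15: INC y by 5): {y=5, z=20}
  after event 3 (t=16: SET z = -7): {y=5, z=-7}

Answer: {y=5, z=-7}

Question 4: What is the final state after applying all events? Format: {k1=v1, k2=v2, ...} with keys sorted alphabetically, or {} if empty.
  after event 1 (t=9: SET z = 20): {z=20}
  after event 2 (t=15: INC y by 5): {y=5, z=20}
  after event 3 (t=16: SET z = -7): {y=5, z=-7}
  after event 4 (t=20: INC y by 13): {y=18, z=-7}
  after event 5 (t=27: SET x = 30): {x=30, y=18, z=-7}
  after event 6 (t=29: DEC x by 15): {x=15, y=18, z=-7}

Answer: {x=15, y=18, z=-7}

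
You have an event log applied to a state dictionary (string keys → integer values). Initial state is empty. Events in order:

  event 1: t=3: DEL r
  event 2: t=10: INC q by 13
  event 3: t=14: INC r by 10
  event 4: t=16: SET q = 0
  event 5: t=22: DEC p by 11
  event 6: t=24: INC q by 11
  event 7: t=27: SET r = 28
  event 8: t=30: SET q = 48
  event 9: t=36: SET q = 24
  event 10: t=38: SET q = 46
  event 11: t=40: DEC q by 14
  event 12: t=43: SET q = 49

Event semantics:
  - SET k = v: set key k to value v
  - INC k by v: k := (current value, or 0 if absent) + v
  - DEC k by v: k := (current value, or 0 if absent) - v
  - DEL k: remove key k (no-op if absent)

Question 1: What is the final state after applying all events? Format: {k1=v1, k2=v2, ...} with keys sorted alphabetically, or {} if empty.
  after event 1 (t=3: DEL r): {}
  after event 2 (t=10: INC q by 13): {q=13}
  after event 3 (t=14: INC r by 10): {q=13, r=10}
  after event 4 (t=16: SET q = 0): {q=0, r=10}
  after event 5 (t=22: DEC p by 11): {p=-11, q=0, r=10}
  after event 6 (t=24: INC q by 11): {p=-11, q=11, r=10}
  after event 7 (t=27: SET r = 28): {p=-11, q=11, r=28}
  after event 8 (t=30: SET q = 48): {p=-11, q=48, r=28}
  after event 9 (t=36: SET q = 24): {p=-11, q=24, r=28}
  after event 10 (t=38: SET q = 46): {p=-11, q=46, r=28}
  after event 11 (t=40: DEC q by 14): {p=-11, q=32, r=28}
  after event 12 (t=43: SET q = 49): {p=-11, q=49, r=28}

Answer: {p=-11, q=49, r=28}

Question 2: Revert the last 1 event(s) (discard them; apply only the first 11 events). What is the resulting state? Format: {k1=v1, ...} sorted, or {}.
Keep first 11 events (discard last 1):
  after event 1 (t=3: DEL r): {}
  after event 2 (t=10: INC q by 13): {q=13}
  after event 3 (t=14: INC r by 10): {q=13, r=10}
  after event 4 (t=16: SET q = 0): {q=0, r=10}
  after event 5 (t=22: DEC p by 11): {p=-11, q=0, r=10}
  after event 6 (t=24: INC q by 11): {p=-11, q=11, r=10}
  after event 7 (t=27: SET r = 28): {p=-11, q=11, r=28}
  after event 8 (t=30: SET q = 48): {p=-11, q=48, r=28}
  after event 9 (t=36: SET q = 24): {p=-11, q=24, r=28}
  after event 10 (t=38: SET q = 46): {p=-11, q=46, r=28}
  after event 11 (t=40: DEC q by 14): {p=-11, q=32, r=28}

Answer: {p=-11, q=32, r=28}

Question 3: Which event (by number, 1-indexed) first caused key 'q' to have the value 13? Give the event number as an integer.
Answer: 2

Derivation:
Looking for first event where q becomes 13:
  event 2: q (absent) -> 13  <-- first match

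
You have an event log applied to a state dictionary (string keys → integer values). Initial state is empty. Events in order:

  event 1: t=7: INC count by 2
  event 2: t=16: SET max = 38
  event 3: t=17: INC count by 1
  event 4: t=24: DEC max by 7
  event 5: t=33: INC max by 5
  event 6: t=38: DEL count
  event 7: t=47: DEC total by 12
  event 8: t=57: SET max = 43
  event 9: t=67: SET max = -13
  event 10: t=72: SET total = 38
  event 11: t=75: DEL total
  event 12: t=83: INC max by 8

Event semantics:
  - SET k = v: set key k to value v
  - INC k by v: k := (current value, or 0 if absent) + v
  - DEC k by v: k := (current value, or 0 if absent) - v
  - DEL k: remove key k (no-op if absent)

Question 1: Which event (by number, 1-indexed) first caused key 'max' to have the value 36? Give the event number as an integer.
Answer: 5

Derivation:
Looking for first event where max becomes 36:
  event 2: max = 38
  event 3: max = 38
  event 4: max = 31
  event 5: max 31 -> 36  <-- first match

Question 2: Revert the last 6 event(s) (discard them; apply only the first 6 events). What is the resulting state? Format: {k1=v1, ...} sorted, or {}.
Answer: {max=36}

Derivation:
Keep first 6 events (discard last 6):
  after event 1 (t=7: INC count by 2): {count=2}
  after event 2 (t=16: SET max = 38): {count=2, max=38}
  after event 3 (t=17: INC count by 1): {count=3, max=38}
  after event 4 (t=24: DEC max by 7): {count=3, max=31}
  after event 5 (t=33: INC max by 5): {count=3, max=36}
  after event 6 (t=38: DEL count): {max=36}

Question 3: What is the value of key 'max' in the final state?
Track key 'max' through all 12 events:
  event 1 (t=7: INC count by 2): max unchanged
  event 2 (t=16: SET max = 38): max (absent) -> 38
  event 3 (t=17: INC count by 1): max unchanged
  event 4 (t=24: DEC max by 7): max 38 -> 31
  event 5 (t=33: INC max by 5): max 31 -> 36
  event 6 (t=38: DEL count): max unchanged
  event 7 (t=47: DEC total by 12): max unchanged
  event 8 (t=57: SET max = 43): max 36 -> 43
  event 9 (t=67: SET max = -13): max 43 -> -13
  event 10 (t=72: SET total = 38): max unchanged
  event 11 (t=75: DEL total): max unchanged
  event 12 (t=83: INC max by 8): max -13 -> -5
Final: max = -5

Answer: -5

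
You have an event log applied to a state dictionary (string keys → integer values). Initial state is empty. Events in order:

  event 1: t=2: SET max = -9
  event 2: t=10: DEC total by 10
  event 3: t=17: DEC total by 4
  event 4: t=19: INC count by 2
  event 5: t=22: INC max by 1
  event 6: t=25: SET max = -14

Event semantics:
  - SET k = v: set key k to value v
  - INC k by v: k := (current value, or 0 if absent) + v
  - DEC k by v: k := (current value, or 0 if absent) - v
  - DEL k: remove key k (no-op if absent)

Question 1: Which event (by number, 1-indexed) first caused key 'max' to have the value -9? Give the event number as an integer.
Looking for first event where max becomes -9:
  event 1: max (absent) -> -9  <-- first match

Answer: 1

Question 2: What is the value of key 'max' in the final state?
Answer: -14

Derivation:
Track key 'max' through all 6 events:
  event 1 (t=2: SET max = -9): max (absent) -> -9
  event 2 (t=10: DEC total by 10): max unchanged
  event 3 (t=17: DEC total by 4): max unchanged
  event 4 (t=19: INC count by 2): max unchanged
  event 5 (t=22: INC max by 1): max -9 -> -8
  event 6 (t=25: SET max = -14): max -8 -> -14
Final: max = -14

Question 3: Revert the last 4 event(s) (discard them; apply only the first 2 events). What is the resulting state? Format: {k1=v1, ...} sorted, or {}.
Answer: {max=-9, total=-10}

Derivation:
Keep first 2 events (discard last 4):
  after event 1 (t=2: SET max = -9): {max=-9}
  after event 2 (t=10: DEC total by 10): {max=-9, total=-10}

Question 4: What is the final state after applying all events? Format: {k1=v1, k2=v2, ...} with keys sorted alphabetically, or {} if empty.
  after event 1 (t=2: SET max = -9): {max=-9}
  after event 2 (t=10: DEC total by 10): {max=-9, total=-10}
  after event 3 (t=17: DEC total by 4): {max=-9, total=-14}
  after event 4 (t=19: INC count by 2): {count=2, max=-9, total=-14}
  after event 5 (t=22: INC max by 1): {count=2, max=-8, total=-14}
  after event 6 (t=25: SET max = -14): {count=2, max=-14, total=-14}

Answer: {count=2, max=-14, total=-14}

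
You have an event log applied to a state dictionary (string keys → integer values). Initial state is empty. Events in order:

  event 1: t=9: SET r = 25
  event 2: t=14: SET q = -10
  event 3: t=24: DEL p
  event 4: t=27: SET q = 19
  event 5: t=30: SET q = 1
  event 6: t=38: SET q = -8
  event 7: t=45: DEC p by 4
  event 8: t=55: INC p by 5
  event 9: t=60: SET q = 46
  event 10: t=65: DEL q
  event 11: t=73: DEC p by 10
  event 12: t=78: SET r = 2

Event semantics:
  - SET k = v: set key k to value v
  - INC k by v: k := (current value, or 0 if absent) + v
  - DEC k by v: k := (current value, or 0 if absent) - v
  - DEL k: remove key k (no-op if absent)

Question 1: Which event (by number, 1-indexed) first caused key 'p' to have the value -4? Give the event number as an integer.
Looking for first event where p becomes -4:
  event 7: p (absent) -> -4  <-- first match

Answer: 7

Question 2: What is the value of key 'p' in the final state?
Answer: -9

Derivation:
Track key 'p' through all 12 events:
  event 1 (t=9: SET r = 25): p unchanged
  event 2 (t=14: SET q = -10): p unchanged
  event 3 (t=24: DEL p): p (absent) -> (absent)
  event 4 (t=27: SET q = 19): p unchanged
  event 5 (t=30: SET q = 1): p unchanged
  event 6 (t=38: SET q = -8): p unchanged
  event 7 (t=45: DEC p by 4): p (absent) -> -4
  event 8 (t=55: INC p by 5): p -4 -> 1
  event 9 (t=60: SET q = 46): p unchanged
  event 10 (t=65: DEL q): p unchanged
  event 11 (t=73: DEC p by 10): p 1 -> -9
  event 12 (t=78: SET r = 2): p unchanged
Final: p = -9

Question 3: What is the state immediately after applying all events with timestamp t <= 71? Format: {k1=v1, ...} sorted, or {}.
Apply events with t <= 71 (10 events):
  after event 1 (t=9: SET r = 25): {r=25}
  after event 2 (t=14: SET q = -10): {q=-10, r=25}
  after event 3 (t=24: DEL p): {q=-10, r=25}
  after event 4 (t=27: SET q = 19): {q=19, r=25}
  after event 5 (t=30: SET q = 1): {q=1, r=25}
  after event 6 (t=38: SET q = -8): {q=-8, r=25}
  after event 7 (t=45: DEC p by 4): {p=-4, q=-8, r=25}
  after event 8 (t=55: INC p by 5): {p=1, q=-8, r=25}
  after event 9 (t=60: SET q = 46): {p=1, q=46, r=25}
  after event 10 (t=65: DEL q): {p=1, r=25}

Answer: {p=1, r=25}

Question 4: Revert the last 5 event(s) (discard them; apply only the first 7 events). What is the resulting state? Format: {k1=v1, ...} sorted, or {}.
Answer: {p=-4, q=-8, r=25}

Derivation:
Keep first 7 events (discard last 5):
  after event 1 (t=9: SET r = 25): {r=25}
  after event 2 (t=14: SET q = -10): {q=-10, r=25}
  after event 3 (t=24: DEL p): {q=-10, r=25}
  after event 4 (t=27: SET q = 19): {q=19, r=25}
  after event 5 (t=30: SET q = 1): {q=1, r=25}
  after event 6 (t=38: SET q = -8): {q=-8, r=25}
  after event 7 (t=45: DEC p by 4): {p=-4, q=-8, r=25}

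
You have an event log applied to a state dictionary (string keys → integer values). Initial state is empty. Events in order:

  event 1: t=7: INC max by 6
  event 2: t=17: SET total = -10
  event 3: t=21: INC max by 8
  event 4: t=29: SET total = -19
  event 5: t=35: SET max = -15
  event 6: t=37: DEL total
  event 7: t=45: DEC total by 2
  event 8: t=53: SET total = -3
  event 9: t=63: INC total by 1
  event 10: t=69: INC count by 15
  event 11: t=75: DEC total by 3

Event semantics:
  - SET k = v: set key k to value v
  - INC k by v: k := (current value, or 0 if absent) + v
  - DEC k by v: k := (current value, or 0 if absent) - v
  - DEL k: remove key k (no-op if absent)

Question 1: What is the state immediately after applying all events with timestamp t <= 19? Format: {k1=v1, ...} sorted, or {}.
Answer: {max=6, total=-10}

Derivation:
Apply events with t <= 19 (2 events):
  after event 1 (t=7: INC max by 6): {max=6}
  after event 2 (t=17: SET total = -10): {max=6, total=-10}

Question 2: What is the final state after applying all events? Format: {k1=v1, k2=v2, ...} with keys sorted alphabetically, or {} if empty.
Answer: {count=15, max=-15, total=-5}

Derivation:
  after event 1 (t=7: INC max by 6): {max=6}
  after event 2 (t=17: SET total = -10): {max=6, total=-10}
  after event 3 (t=21: INC max by 8): {max=14, total=-10}
  after event 4 (t=29: SET total = -19): {max=14, total=-19}
  after event 5 (t=35: SET max = -15): {max=-15, total=-19}
  after event 6 (t=37: DEL total): {max=-15}
  after event 7 (t=45: DEC total by 2): {max=-15, total=-2}
  after event 8 (t=53: SET total = -3): {max=-15, total=-3}
  after event 9 (t=63: INC total by 1): {max=-15, total=-2}
  after event 10 (t=69: INC count by 15): {count=15, max=-15, total=-2}
  after event 11 (t=75: DEC total by 3): {count=15, max=-15, total=-5}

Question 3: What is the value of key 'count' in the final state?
Answer: 15

Derivation:
Track key 'count' through all 11 events:
  event 1 (t=7: INC max by 6): count unchanged
  event 2 (t=17: SET total = -10): count unchanged
  event 3 (t=21: INC max by 8): count unchanged
  event 4 (t=29: SET total = -19): count unchanged
  event 5 (t=35: SET max = -15): count unchanged
  event 6 (t=37: DEL total): count unchanged
  event 7 (t=45: DEC total by 2): count unchanged
  event 8 (t=53: SET total = -3): count unchanged
  event 9 (t=63: INC total by 1): count unchanged
  event 10 (t=69: INC count by 15): count (absent) -> 15
  event 11 (t=75: DEC total by 3): count unchanged
Final: count = 15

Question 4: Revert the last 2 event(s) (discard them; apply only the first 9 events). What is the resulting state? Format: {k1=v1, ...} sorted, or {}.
Keep first 9 events (discard last 2):
  after event 1 (t=7: INC max by 6): {max=6}
  after event 2 (t=17: SET total = -10): {max=6, total=-10}
  after event 3 (t=21: INC max by 8): {max=14, total=-10}
  after event 4 (t=29: SET total = -19): {max=14, total=-19}
  after event 5 (t=35: SET max = -15): {max=-15, total=-19}
  after event 6 (t=37: DEL total): {max=-15}
  after event 7 (t=45: DEC total by 2): {max=-15, total=-2}
  after event 8 (t=53: SET total = -3): {max=-15, total=-3}
  after event 9 (t=63: INC total by 1): {max=-15, total=-2}

Answer: {max=-15, total=-2}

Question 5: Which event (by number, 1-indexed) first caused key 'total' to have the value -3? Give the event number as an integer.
Looking for first event where total becomes -3:
  event 2: total = -10
  event 3: total = -10
  event 4: total = -19
  event 5: total = -19
  event 6: total = (absent)
  event 7: total = -2
  event 8: total -2 -> -3  <-- first match

Answer: 8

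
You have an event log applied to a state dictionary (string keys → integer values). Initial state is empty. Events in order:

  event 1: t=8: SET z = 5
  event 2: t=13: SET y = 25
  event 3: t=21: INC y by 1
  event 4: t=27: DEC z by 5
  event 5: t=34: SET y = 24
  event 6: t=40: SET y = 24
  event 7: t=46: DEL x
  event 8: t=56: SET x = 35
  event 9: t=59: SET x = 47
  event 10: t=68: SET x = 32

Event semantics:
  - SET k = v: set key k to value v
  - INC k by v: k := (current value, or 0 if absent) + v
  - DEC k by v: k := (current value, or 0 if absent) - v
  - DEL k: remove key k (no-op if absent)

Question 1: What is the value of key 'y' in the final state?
Answer: 24

Derivation:
Track key 'y' through all 10 events:
  event 1 (t=8: SET z = 5): y unchanged
  event 2 (t=13: SET y = 25): y (absent) -> 25
  event 3 (t=21: INC y by 1): y 25 -> 26
  event 4 (t=27: DEC z by 5): y unchanged
  event 5 (t=34: SET y = 24): y 26 -> 24
  event 6 (t=40: SET y = 24): y 24 -> 24
  event 7 (t=46: DEL x): y unchanged
  event 8 (t=56: SET x = 35): y unchanged
  event 9 (t=59: SET x = 47): y unchanged
  event 10 (t=68: SET x = 32): y unchanged
Final: y = 24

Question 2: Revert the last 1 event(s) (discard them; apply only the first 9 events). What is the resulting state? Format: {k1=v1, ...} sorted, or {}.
Keep first 9 events (discard last 1):
  after event 1 (t=8: SET z = 5): {z=5}
  after event 2 (t=13: SET y = 25): {y=25, z=5}
  after event 3 (t=21: INC y by 1): {y=26, z=5}
  after event 4 (t=27: DEC z by 5): {y=26, z=0}
  after event 5 (t=34: SET y = 24): {y=24, z=0}
  after event 6 (t=40: SET y = 24): {y=24, z=0}
  after event 7 (t=46: DEL x): {y=24, z=0}
  after event 8 (t=56: SET x = 35): {x=35, y=24, z=0}
  after event 9 (t=59: SET x = 47): {x=47, y=24, z=0}

Answer: {x=47, y=24, z=0}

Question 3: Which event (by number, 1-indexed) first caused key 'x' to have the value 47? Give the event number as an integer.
Looking for first event where x becomes 47:
  event 8: x = 35
  event 9: x 35 -> 47  <-- first match

Answer: 9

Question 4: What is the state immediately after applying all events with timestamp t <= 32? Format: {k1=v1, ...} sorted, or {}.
Apply events with t <= 32 (4 events):
  after event 1 (t=8: SET z = 5): {z=5}
  after event 2 (t=13: SET y = 25): {y=25, z=5}
  after event 3 (t=21: INC y by 1): {y=26, z=5}
  after event 4 (t=27: DEC z by 5): {y=26, z=0}

Answer: {y=26, z=0}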